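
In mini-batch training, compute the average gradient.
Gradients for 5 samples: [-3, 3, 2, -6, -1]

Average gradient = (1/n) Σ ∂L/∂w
Average gradient = -1

Average = (1/5)(-3 + 3 + 2 + -6 + -1) = -5/5 = -1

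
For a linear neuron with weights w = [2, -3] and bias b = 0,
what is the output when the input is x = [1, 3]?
y = -7

y = (2)(1) + (-3)(3) + 0 = -7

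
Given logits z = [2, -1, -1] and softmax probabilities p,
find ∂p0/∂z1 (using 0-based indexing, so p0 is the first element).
∂p0/∂z1 = -0.04118

p = softmax(z) = [0.9094, 0.04528, 0.04528]
p0 = 0.9094, p1 = 0.04528

∂p0/∂z1 = -p0 × p1 = -0.9094 × 0.04528 = -0.04118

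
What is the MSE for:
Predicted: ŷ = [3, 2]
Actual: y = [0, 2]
MSE = 4.5

MSE = (1/2)((3-0)² + (2-2)²) = (1/2)(9 + 0) = 4.5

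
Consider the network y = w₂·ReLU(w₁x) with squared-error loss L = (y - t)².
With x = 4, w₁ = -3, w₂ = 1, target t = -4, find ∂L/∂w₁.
∂L/∂w₁ = 0

Forward pass:
z = w₁x = -3×4 = -12
h = ReLU(-12) = 0
y = w₂h = 1×0 = 0

Backward pass:
∂L/∂y = 2(y - t) = 2(0 - -4) = 8
∂y/∂h = w₂ = 1
∂h/∂z = 0 (ReLU derivative)
∂z/∂w₁ = x = 4

∂L/∂w₁ = 8 × 1 × 0 × 4 = 0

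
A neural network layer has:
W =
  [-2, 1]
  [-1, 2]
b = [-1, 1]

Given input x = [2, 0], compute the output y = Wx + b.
y = [-5, -1]

Wx = [-2×2 + 1×0, -1×2 + 2×0]
   = [-4, -2]
y = Wx + b = [-4 + -1, -2 + 1] = [-5, -1]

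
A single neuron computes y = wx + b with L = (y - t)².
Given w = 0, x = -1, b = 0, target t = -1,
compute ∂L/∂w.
∂L/∂w = -2

y = wx + b = (0)(-1) + 0 = 0
∂L/∂y = 2(y - t) = 2(0 - -1) = 2
∂y/∂w = x = -1
∂L/∂w = ∂L/∂y · ∂y/∂w = 2 × -1 = -2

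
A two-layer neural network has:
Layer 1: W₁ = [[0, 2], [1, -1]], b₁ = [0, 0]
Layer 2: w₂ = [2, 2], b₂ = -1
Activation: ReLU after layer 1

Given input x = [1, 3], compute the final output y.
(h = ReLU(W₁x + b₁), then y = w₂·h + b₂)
y = 11

Layer 1 pre-activation: z₁ = [6, -2]
After ReLU: h = [6, 0]
Layer 2 output: y = 2×6 + 2×0 + -1 = 11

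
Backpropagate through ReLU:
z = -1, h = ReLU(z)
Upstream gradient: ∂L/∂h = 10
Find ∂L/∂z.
∂L/∂z = 0

h = ReLU(-1) = 0
Since z < 0: ∂h/∂z = 0
∂L/∂z = ∂L/∂h · ∂h/∂z = 10 × 0 = 0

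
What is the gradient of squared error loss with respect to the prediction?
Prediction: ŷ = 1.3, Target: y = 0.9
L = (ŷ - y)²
∂L/∂ŷ = 0.8

∂L/∂ŷ = 2(ŷ - y) = 2(1.3 - 0.9) = 2(0.4) = 0.8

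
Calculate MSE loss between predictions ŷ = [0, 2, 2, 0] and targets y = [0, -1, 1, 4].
MSE = 6.5

MSE = (1/4)((0-0)² + (2--1)² + (2-1)² + (0-4)²) = (1/4)(0 + 9 + 1 + 16) = 6.5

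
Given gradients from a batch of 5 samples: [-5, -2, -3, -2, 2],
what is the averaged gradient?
Average gradient = -2

Average = (1/5)(-5 + -2 + -3 + -2 + 2) = -10/5 = -2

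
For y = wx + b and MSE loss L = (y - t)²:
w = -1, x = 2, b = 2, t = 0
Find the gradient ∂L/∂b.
∂L/∂b = 0

y = wx + b = (-1)(2) + 2 = 0
∂L/∂y = 2(y - t) = 2(0 - 0) = 0
∂y/∂b = 1
∂L/∂b = ∂L/∂y · ∂y/∂b = 0 × 1 = 0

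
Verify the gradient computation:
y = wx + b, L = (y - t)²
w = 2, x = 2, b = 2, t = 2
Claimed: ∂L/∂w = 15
Incorrect

y = (2)(2) + 2 = 6
∂L/∂y = 2(y - t) = 2(6 - 2) = 8
∂y/∂w = x = 2
∂L/∂w = 8 × 2 = 16

Claimed value: 15
Incorrect: The correct gradient is 16.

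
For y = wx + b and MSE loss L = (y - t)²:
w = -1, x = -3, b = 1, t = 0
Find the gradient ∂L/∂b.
∂L/∂b = 8

y = wx + b = (-1)(-3) + 1 = 4
∂L/∂y = 2(y - t) = 2(4 - 0) = 8
∂y/∂b = 1
∂L/∂b = ∂L/∂y · ∂y/∂b = 8 × 1 = 8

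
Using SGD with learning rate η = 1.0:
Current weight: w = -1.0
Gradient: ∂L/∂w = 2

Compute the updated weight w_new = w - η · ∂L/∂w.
w_new = -3

w_new = w - η·∂L/∂w = -1.0 - 1.0×(2) = -1.0 - (2) = -3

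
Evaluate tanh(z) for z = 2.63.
0.9897

tanh(2.63) = (e^(2.63) - e^(-2.63))/(e^(2.63) + e^(-2.63)) = 0.9897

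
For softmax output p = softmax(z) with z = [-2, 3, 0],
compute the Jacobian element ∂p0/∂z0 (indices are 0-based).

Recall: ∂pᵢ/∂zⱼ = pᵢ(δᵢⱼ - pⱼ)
∂p0/∂z0 = 0.006337

p = softmax(z) = [0.006377, 0.9465, 0.04712]
p0 = 0.006377

∂p0/∂z0 = p0(1 - p0) = 0.006377 × (1 - 0.006377) = 0.006337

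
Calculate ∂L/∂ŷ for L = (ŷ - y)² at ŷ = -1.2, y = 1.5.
∂L/∂ŷ = -5.4

∂L/∂ŷ = 2(ŷ - y) = 2(-1.2 - 1.5) = 2(-2.7) = -5.4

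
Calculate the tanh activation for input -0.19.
-0.1877

tanh(-0.19) = (e^(-0.19) - e^(0.19))/(e^(-0.19) + e^(0.19)) = -0.1877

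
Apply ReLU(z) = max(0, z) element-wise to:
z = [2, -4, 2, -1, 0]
h = [2, 0, 2, 0, 0]

ReLU applied element-wise: max(0,2)=2, max(0,-4)=0, max(0,2)=2, max(0,-1)=0, max(0,0)=0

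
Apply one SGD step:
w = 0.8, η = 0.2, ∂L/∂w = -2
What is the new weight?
w_new = 1.2

w_new = w - η·∂L/∂w = 0.8 - 0.2×(-2) = 0.8 - (-0.4) = 1.2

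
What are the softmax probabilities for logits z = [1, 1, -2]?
p = [0.4879, 0.4879, 0.0243]

exp(z) = [2.718, 2.718, 0.1353]
Sum = 5.572
p = [0.4879, 0.4879, 0.0243]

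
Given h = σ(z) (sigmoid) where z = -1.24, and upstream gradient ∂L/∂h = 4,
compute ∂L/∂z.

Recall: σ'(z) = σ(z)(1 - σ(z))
∂L/∂z = 0.6963

σ(-1.24) = 0.2244
σ'(-1.24) = σ(-1.24)(1 - σ(-1.24)) = 0.2244 × 0.7756 = 0.1741
∂L/∂z = ∂L/∂h · σ'(z) = 4 × 0.1741 = 0.6963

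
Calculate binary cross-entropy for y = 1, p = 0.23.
L = 1.47

L = -1·log(0.23) - 0·log(0.77) = -log(0.23) = 1.47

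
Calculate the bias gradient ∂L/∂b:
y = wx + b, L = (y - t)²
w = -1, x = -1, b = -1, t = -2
∂L/∂b = 4

y = wx + b = (-1)(-1) + -1 = 0
∂L/∂y = 2(y - t) = 2(0 - -2) = 4
∂y/∂b = 1
∂L/∂b = ∂L/∂y · ∂y/∂b = 4 × 1 = 4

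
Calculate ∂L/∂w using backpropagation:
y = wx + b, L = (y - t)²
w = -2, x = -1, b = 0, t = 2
∂L/∂w = 0

y = wx + b = (-2)(-1) + 0 = 2
∂L/∂y = 2(y - t) = 2(2 - 2) = 0
∂y/∂w = x = -1
∂L/∂w = ∂L/∂y · ∂y/∂w = 0 × -1 = 0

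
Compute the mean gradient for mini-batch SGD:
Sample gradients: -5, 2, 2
Average gradient = -0.3333

Average = (1/3)(-5 + 2 + 2) = -1/3 = -0.3333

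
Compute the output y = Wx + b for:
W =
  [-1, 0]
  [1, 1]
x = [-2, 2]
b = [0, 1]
y = [2, 1]

Wx = [-1×-2 + 0×2, 1×-2 + 1×2]
   = [2, 0]
y = Wx + b = [2 + 0, 0 + 1] = [2, 1]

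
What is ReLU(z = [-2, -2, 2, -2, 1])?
h = [0, 0, 2, 0, 1]

ReLU applied element-wise: max(0,-2)=0, max(0,-2)=0, max(0,2)=2, max(0,-2)=0, max(0,1)=1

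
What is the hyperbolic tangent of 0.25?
0.2449

tanh(0.25) = (e^(0.25) - e^(-0.25))/(e^(0.25) + e^(-0.25)) = 0.2449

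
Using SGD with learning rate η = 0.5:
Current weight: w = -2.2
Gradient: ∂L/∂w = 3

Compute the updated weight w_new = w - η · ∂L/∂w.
w_new = -3.7

w_new = w - η·∂L/∂w = -2.2 - 0.5×(3) = -2.2 - (1.5) = -3.7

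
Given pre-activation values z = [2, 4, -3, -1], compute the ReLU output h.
h = [2, 4, 0, 0]

ReLU applied element-wise: max(0,2)=2, max(0,4)=4, max(0,-3)=0, max(0,-1)=0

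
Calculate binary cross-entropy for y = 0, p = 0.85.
L = 1.897

L = -0·log(0.85) - 1·log(0.15) = -log(0.15) = 1.897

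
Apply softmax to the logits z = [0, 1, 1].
p = [0.1554, 0.4223, 0.4223]

exp(z) = [1, 2.718, 2.718]
Sum = 6.437
p = [0.1554, 0.4223, 0.4223]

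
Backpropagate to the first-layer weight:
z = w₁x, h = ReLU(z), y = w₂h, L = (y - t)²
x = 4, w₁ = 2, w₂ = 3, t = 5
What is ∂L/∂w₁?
∂L/∂w₁ = 456

Forward pass:
z = w₁x = 2×4 = 8
h = ReLU(8) = 8
y = w₂h = 3×8 = 24

Backward pass:
∂L/∂y = 2(y - t) = 2(24 - 5) = 38
∂y/∂h = w₂ = 3
∂h/∂z = 1 (ReLU derivative)
∂z/∂w₁ = x = 4

∂L/∂w₁ = 38 × 3 × 1 × 4 = 456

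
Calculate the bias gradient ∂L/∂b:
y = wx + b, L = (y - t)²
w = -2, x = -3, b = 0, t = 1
∂L/∂b = 10

y = wx + b = (-2)(-3) + 0 = 6
∂L/∂y = 2(y - t) = 2(6 - 1) = 10
∂y/∂b = 1
∂L/∂b = ∂L/∂y · ∂y/∂b = 10 × 1 = 10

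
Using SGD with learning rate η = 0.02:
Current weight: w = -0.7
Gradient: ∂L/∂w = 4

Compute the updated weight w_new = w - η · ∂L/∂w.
w_new = -0.78

w_new = w - η·∂L/∂w = -0.7 - 0.02×(4) = -0.7 - (0.08) = -0.78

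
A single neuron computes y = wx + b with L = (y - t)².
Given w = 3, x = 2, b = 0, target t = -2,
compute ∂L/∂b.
∂L/∂b = 16

y = wx + b = (3)(2) + 0 = 6
∂L/∂y = 2(y - t) = 2(6 - -2) = 16
∂y/∂b = 1
∂L/∂b = ∂L/∂y · ∂y/∂b = 16 × 1 = 16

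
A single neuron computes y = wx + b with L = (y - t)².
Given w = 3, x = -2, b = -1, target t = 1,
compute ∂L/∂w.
∂L/∂w = 32

y = wx + b = (3)(-2) + -1 = -7
∂L/∂y = 2(y - t) = 2(-7 - 1) = -16
∂y/∂w = x = -2
∂L/∂w = ∂L/∂y · ∂y/∂w = -16 × -2 = 32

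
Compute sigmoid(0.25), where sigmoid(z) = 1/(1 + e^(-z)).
0.5622

sigmoid(0.25) = 1/(1 + e^(-0.25)) = 1/(1 + 0.7788) = 0.5622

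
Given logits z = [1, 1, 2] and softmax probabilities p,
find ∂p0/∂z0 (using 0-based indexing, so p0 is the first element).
∂p0/∂z0 = 0.167

p = softmax(z) = [0.2119, 0.2119, 0.5761]
p0 = 0.2119

∂p0/∂z0 = p0(1 - p0) = 0.2119 × (1 - 0.2119) = 0.167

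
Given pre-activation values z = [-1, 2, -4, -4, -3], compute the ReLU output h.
h = [0, 2, 0, 0, 0]

ReLU applied element-wise: max(0,-1)=0, max(0,2)=2, max(0,-4)=0, max(0,-4)=0, max(0,-3)=0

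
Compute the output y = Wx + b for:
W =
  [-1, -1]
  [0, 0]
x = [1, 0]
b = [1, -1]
y = [0, -1]

Wx = [-1×1 + -1×0, 0×1 + 0×0]
   = [-1, 0]
y = Wx + b = [-1 + 1, 0 + -1] = [0, -1]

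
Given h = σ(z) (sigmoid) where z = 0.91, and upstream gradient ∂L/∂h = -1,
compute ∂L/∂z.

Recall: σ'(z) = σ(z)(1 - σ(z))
∂L/∂z = -0.2046

σ(0.91) = 0.713
σ'(0.91) = σ(0.91)(1 - σ(0.91)) = 0.713 × 0.287 = 0.2046
∂L/∂z = ∂L/∂h · σ'(z) = -1 × 0.2046 = -0.2046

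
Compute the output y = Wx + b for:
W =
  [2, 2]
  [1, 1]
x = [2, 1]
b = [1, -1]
y = [7, 2]

Wx = [2×2 + 2×1, 1×2 + 1×1]
   = [6, 3]
y = Wx + b = [6 + 1, 3 + -1] = [7, 2]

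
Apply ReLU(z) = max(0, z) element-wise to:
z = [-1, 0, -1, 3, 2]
h = [0, 0, 0, 3, 2]

ReLU applied element-wise: max(0,-1)=0, max(0,0)=0, max(0,-1)=0, max(0,3)=3, max(0,2)=2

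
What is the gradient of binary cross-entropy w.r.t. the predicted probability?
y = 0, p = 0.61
∂L/∂p = 2.564

∂L/∂p = -y/p + (1-y)/(1-p) = 0 + 1/0.39 = 2.564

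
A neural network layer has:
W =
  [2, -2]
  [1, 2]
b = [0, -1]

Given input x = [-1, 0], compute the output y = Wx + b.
y = [-2, -2]

Wx = [2×-1 + -2×0, 1×-1 + 2×0]
   = [-2, -1]
y = Wx + b = [-2 + 0, -1 + -1] = [-2, -2]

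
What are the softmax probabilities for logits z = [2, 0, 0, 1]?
p = [0.6103, 0.0826, 0.0826, 0.2245]

exp(z) = [7.389, 1, 1, 2.718]
Sum = 12.11
p = [0.6103, 0.0826, 0.0826, 0.2245]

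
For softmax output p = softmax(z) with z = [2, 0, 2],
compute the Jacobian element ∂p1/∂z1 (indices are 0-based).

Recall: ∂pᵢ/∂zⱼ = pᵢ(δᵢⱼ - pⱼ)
∂p1/∂z1 = 0.05936

p = softmax(z) = [0.4683, 0.06338, 0.4683]
p1 = 0.06338

∂p1/∂z1 = p1(1 - p1) = 0.06338 × (1 - 0.06338) = 0.05936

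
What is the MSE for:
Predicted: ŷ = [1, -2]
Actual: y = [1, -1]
MSE = 0.5

MSE = (1/2)((1-1)² + (-2--1)²) = (1/2)(0 + 1) = 0.5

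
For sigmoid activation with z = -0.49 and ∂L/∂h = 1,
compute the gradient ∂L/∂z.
∂L/∂z = 0.2356

σ(-0.49) = 0.3799
σ'(-0.49) = σ(-0.49)(1 - σ(-0.49)) = 0.3799 × 0.6201 = 0.2356
∂L/∂z = ∂L/∂h · σ'(z) = 1 × 0.2356 = 0.2356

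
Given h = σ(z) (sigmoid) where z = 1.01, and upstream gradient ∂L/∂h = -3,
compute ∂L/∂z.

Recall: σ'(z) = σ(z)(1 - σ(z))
∂L/∂z = -0.5871

σ(1.01) = 0.733
σ'(1.01) = σ(1.01)(1 - σ(1.01)) = 0.733 × 0.267 = 0.1957
∂L/∂z = ∂L/∂h · σ'(z) = -3 × 0.1957 = -0.5871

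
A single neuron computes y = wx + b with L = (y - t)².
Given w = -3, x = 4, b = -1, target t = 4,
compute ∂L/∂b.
∂L/∂b = -34

y = wx + b = (-3)(4) + -1 = -13
∂L/∂y = 2(y - t) = 2(-13 - 4) = -34
∂y/∂b = 1
∂L/∂b = ∂L/∂y · ∂y/∂b = -34 × 1 = -34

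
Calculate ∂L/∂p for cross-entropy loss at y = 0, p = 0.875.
∂L/∂p = 8

∂L/∂p = -y/p + (1-y)/(1-p) = 0 + 1/0.125 = 8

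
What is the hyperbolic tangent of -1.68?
-0.9329

tanh(-1.68) = (e^(-1.68) - e^(1.68))/(e^(-1.68) + e^(1.68)) = -0.9329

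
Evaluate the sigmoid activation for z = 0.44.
0.6083

sigmoid(0.44) = 1/(1 + e^(-0.44)) = 1/(1 + 0.644) = 0.6083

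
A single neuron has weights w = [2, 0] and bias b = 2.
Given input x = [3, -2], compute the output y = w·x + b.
y = 8

y = (2)(3) + (0)(-2) + 2 = 8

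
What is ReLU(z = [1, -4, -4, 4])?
h = [1, 0, 0, 4]

ReLU applied element-wise: max(0,1)=1, max(0,-4)=0, max(0,-4)=0, max(0,4)=4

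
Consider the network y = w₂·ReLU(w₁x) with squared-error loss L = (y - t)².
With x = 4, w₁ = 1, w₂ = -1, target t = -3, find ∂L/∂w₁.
∂L/∂w₁ = 8

Forward pass:
z = w₁x = 1×4 = 4
h = ReLU(4) = 4
y = w₂h = -1×4 = -4

Backward pass:
∂L/∂y = 2(y - t) = 2(-4 - -3) = -2
∂y/∂h = w₂ = -1
∂h/∂z = 1 (ReLU derivative)
∂z/∂w₁ = x = 4

∂L/∂w₁ = -2 × -1 × 1 × 4 = 8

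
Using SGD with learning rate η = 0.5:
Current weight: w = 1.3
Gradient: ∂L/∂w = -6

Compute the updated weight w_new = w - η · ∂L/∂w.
w_new = 4.3

w_new = w - η·∂L/∂w = 1.3 - 0.5×(-6) = 1.3 - (-3) = 4.3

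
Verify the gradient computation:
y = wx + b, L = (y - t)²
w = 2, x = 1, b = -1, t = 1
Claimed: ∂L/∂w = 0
Correct

y = (2)(1) + -1 = 1
∂L/∂y = 2(y - t) = 2(1 - 1) = 0
∂y/∂w = x = 1
∂L/∂w = 0 × 1 = 0

Claimed value: 0
Correct: The correct gradient is 0.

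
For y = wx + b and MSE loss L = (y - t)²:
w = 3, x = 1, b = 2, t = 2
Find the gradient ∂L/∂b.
∂L/∂b = 6

y = wx + b = (3)(1) + 2 = 5
∂L/∂y = 2(y - t) = 2(5 - 2) = 6
∂y/∂b = 1
∂L/∂b = ∂L/∂y · ∂y/∂b = 6 × 1 = 6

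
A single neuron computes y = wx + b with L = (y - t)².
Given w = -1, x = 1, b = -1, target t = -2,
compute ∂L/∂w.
∂L/∂w = 0

y = wx + b = (-1)(1) + -1 = -2
∂L/∂y = 2(y - t) = 2(-2 - -2) = 0
∂y/∂w = x = 1
∂L/∂w = ∂L/∂y · ∂y/∂w = 0 × 1 = 0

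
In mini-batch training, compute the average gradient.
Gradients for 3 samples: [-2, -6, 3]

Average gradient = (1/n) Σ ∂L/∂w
Average gradient = -1.667

Average = (1/3)(-2 + -6 + 3) = -5/3 = -1.667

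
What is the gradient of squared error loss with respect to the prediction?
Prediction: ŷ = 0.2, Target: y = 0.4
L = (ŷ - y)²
∂L/∂ŷ = -0.4

∂L/∂ŷ = 2(ŷ - y) = 2(0.2 - 0.4) = 2(-0.2) = -0.4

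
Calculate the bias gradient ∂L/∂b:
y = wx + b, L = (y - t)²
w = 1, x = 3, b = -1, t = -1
∂L/∂b = 6

y = wx + b = (1)(3) + -1 = 2
∂L/∂y = 2(y - t) = 2(2 - -1) = 6
∂y/∂b = 1
∂L/∂b = ∂L/∂y · ∂y/∂b = 6 × 1 = 6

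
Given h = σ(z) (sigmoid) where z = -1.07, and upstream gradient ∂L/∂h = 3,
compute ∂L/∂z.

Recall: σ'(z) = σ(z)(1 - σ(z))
∂L/∂z = 0.5705

σ(-1.07) = 0.2554
σ'(-1.07) = σ(-1.07)(1 - σ(-1.07)) = 0.2554 × 0.7446 = 0.1902
∂L/∂z = ∂L/∂h · σ'(z) = 3 × 0.1902 = 0.5705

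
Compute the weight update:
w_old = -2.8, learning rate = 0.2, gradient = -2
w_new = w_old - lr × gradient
w_new = -2.4

w_new = w - η·∂L/∂w = -2.8 - 0.2×(-2) = -2.8 - (-0.4) = -2.4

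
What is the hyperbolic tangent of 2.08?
0.9693

tanh(2.08) = (e^(2.08) - e^(-2.08))/(e^(2.08) + e^(-2.08)) = 0.9693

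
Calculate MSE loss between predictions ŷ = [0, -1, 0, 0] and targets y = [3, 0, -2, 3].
MSE = 5.75

MSE = (1/4)((0-3)² + (-1-0)² + (0--2)² + (0-3)²) = (1/4)(9 + 1 + 4 + 9) = 5.75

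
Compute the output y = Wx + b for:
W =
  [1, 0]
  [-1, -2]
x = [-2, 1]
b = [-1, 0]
y = [-3, 0]

Wx = [1×-2 + 0×1, -1×-2 + -2×1]
   = [-2, 0]
y = Wx + b = [-2 + -1, 0 + 0] = [-3, 0]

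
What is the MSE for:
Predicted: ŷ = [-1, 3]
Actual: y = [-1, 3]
MSE = 0

MSE = (1/2)((-1--1)² + (3-3)²) = (1/2)(0 + 0) = 0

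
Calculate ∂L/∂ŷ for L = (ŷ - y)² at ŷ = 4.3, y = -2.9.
∂L/∂ŷ = 14.4

∂L/∂ŷ = 2(ŷ - y) = 2(4.3 - -2.9) = 2(7.2) = 14.4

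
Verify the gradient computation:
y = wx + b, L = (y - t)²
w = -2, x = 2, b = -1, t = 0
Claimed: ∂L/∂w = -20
Correct

y = (-2)(2) + -1 = -5
∂L/∂y = 2(y - t) = 2(-5 - 0) = -10
∂y/∂w = x = 2
∂L/∂w = -10 × 2 = -20

Claimed value: -20
Correct: The correct gradient is -20.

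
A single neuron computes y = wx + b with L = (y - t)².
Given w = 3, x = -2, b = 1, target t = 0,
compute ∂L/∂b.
∂L/∂b = -10

y = wx + b = (3)(-2) + 1 = -5
∂L/∂y = 2(y - t) = 2(-5 - 0) = -10
∂y/∂b = 1
∂L/∂b = ∂L/∂y · ∂y/∂b = -10 × 1 = -10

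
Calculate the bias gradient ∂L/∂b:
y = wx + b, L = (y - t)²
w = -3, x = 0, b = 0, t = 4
∂L/∂b = -8

y = wx + b = (-3)(0) + 0 = 0
∂L/∂y = 2(y - t) = 2(0 - 4) = -8
∂y/∂b = 1
∂L/∂b = ∂L/∂y · ∂y/∂b = -8 × 1 = -8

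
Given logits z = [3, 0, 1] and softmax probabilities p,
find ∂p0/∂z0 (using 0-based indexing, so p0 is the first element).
∂p0/∂z0 = 0.1318

p = softmax(z) = [0.8438, 0.04201, 0.1142]
p0 = 0.8438

∂p0/∂z0 = p0(1 - p0) = 0.8438 × (1 - 0.8438) = 0.1318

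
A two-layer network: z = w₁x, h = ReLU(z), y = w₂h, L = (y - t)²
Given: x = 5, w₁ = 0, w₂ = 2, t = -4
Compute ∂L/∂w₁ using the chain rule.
∂L/∂w₁ = 0

Forward pass:
z = w₁x = 0×5 = 0
h = ReLU(0) = 0
y = w₂h = 2×0 = 0

Backward pass:
∂L/∂y = 2(y - t) = 2(0 - -4) = 8
∂y/∂h = w₂ = 2
∂h/∂z = 0 (ReLU derivative)
∂z/∂w₁ = x = 5

∂L/∂w₁ = 8 × 2 × 0 × 5 = 0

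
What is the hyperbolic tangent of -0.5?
-0.4621

tanh(-0.5) = (e^(-0.5) - e^(0.5))/(e^(-0.5) + e^(0.5)) = -0.4621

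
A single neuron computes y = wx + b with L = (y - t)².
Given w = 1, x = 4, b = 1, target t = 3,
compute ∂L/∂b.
∂L/∂b = 4

y = wx + b = (1)(4) + 1 = 5
∂L/∂y = 2(y - t) = 2(5 - 3) = 4
∂y/∂b = 1
∂L/∂b = ∂L/∂y · ∂y/∂b = 4 × 1 = 4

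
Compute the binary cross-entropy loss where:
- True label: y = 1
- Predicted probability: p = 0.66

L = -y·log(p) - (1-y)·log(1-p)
L = 0.4155

L = -1·log(0.66) - 0·log(0.34) = -log(0.66) = 0.4155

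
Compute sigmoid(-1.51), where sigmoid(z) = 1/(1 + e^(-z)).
0.1809

sigmoid(-1.51) = 1/(1 + e^(1.51)) = 1/(1 + 4.527) = 0.1809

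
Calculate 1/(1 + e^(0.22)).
0.4452

sigmoid(-0.22) = 1/(1 + e^(0.22)) = 1/(1 + 1.246) = 0.4452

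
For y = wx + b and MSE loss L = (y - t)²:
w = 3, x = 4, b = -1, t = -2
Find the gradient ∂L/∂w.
∂L/∂w = 104

y = wx + b = (3)(4) + -1 = 11
∂L/∂y = 2(y - t) = 2(11 - -2) = 26
∂y/∂w = x = 4
∂L/∂w = ∂L/∂y · ∂y/∂w = 26 × 4 = 104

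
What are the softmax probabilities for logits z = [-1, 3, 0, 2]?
p = [0.0128, 0.6964, 0.0347, 0.2562]

exp(z) = [0.3679, 20.09, 1, 7.389]
Sum = 28.84
p = [0.0128, 0.6964, 0.0347, 0.2562]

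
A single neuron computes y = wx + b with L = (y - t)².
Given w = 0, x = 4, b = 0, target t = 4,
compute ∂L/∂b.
∂L/∂b = -8

y = wx + b = (0)(4) + 0 = 0
∂L/∂y = 2(y - t) = 2(0 - 4) = -8
∂y/∂b = 1
∂L/∂b = ∂L/∂y · ∂y/∂b = -8 × 1 = -8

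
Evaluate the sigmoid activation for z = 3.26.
0.963

sigmoid(3.26) = 1/(1 + e^(-3.26)) = 1/(1 + 0.03839) = 0.963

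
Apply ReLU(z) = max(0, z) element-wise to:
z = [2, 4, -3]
h = [2, 4, 0]

ReLU applied element-wise: max(0,2)=2, max(0,4)=4, max(0,-3)=0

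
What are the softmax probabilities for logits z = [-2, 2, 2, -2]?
p = [0.009, 0.491, 0.491, 0.009]

exp(z) = [0.1353, 7.389, 7.389, 0.1353]
Sum = 15.05
p = [0.009, 0.491, 0.491, 0.009]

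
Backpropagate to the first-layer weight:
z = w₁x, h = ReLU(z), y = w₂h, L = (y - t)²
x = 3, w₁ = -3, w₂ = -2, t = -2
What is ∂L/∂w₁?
∂L/∂w₁ = 0

Forward pass:
z = w₁x = -3×3 = -9
h = ReLU(-9) = 0
y = w₂h = -2×0 = 0

Backward pass:
∂L/∂y = 2(y - t) = 2(0 - -2) = 4
∂y/∂h = w₂ = -2
∂h/∂z = 0 (ReLU derivative)
∂z/∂w₁ = x = 3

∂L/∂w₁ = 4 × -2 × 0 × 3 = 0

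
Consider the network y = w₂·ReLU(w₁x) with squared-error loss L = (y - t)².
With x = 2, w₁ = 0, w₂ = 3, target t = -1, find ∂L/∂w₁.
∂L/∂w₁ = 0

Forward pass:
z = w₁x = 0×2 = 0
h = ReLU(0) = 0
y = w₂h = 3×0 = 0

Backward pass:
∂L/∂y = 2(y - t) = 2(0 - -1) = 2
∂y/∂h = w₂ = 3
∂h/∂z = 0 (ReLU derivative)
∂z/∂w₁ = x = 2

∂L/∂w₁ = 2 × 3 × 0 × 2 = 0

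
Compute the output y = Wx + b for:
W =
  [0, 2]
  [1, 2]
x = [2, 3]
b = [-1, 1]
y = [5, 9]

Wx = [0×2 + 2×3, 1×2 + 2×3]
   = [6, 8]
y = Wx + b = [6 + -1, 8 + 1] = [5, 9]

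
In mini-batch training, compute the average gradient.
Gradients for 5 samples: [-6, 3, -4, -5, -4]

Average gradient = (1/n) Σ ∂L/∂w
Average gradient = -3.2

Average = (1/5)(-6 + 3 + -4 + -5 + -4) = -16/5 = -3.2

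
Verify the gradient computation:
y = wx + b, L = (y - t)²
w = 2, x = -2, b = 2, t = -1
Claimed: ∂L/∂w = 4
Correct

y = (2)(-2) + 2 = -2
∂L/∂y = 2(y - t) = 2(-2 - -1) = -2
∂y/∂w = x = -2
∂L/∂w = -2 × -2 = 4

Claimed value: 4
Correct: The correct gradient is 4.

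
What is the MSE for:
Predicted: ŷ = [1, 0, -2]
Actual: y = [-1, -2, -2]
MSE = 2.667

MSE = (1/3)((1--1)² + (0--2)² + (-2--2)²) = (1/3)(4 + 4 + 0) = 2.667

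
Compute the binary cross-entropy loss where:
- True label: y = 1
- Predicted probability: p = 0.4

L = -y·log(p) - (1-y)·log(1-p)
L = 0.9163

L = -1·log(0.4) - 0·log(0.6) = -log(0.4) = 0.9163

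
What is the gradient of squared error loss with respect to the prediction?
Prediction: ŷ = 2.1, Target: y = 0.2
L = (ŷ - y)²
∂L/∂ŷ = 3.8

∂L/∂ŷ = 2(ŷ - y) = 2(2.1 - 0.2) = 2(1.9) = 3.8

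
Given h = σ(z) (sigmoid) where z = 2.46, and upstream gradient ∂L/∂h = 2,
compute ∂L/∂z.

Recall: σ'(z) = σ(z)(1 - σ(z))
∂L/∂z = 0.145

σ(2.46) = 0.9213
σ'(2.46) = σ(2.46)(1 - σ(2.46)) = 0.9213 × 0.07871 = 0.07252
∂L/∂z = ∂L/∂h · σ'(z) = 2 × 0.07252 = 0.145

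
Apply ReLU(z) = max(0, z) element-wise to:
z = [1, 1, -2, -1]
h = [1, 1, 0, 0]

ReLU applied element-wise: max(0,1)=1, max(0,1)=1, max(0,-2)=0, max(0,-1)=0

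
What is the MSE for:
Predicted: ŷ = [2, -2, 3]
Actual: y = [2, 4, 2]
MSE = 12.33

MSE = (1/3)((2-2)² + (-2-4)² + (3-2)²) = (1/3)(0 + 36 + 1) = 12.33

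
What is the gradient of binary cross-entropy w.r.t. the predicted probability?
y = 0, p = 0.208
∂L/∂p = 1.263

∂L/∂p = -y/p + (1-y)/(1-p) = 0 + 1/0.792 = 1.263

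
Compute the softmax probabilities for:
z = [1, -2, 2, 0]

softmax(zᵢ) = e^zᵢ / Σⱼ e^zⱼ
p = [0.2418, 0.012, 0.6572, 0.0889]

exp(z) = [2.718, 0.1353, 7.389, 1]
Sum = 11.24
p = [0.2418, 0.012, 0.6572, 0.0889]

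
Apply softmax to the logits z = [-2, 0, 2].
p = [0.0159, 0.1173, 0.8668]

exp(z) = [0.1353, 1, 7.389]
Sum = 8.524
p = [0.0159, 0.1173, 0.8668]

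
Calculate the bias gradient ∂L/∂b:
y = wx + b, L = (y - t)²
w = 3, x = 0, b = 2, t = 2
∂L/∂b = 0

y = wx + b = (3)(0) + 2 = 2
∂L/∂y = 2(y - t) = 2(2 - 2) = 0
∂y/∂b = 1
∂L/∂b = ∂L/∂y · ∂y/∂b = 0 × 1 = 0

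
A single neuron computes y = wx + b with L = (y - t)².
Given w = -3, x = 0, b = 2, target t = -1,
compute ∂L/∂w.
∂L/∂w = 0

y = wx + b = (-3)(0) + 2 = 2
∂L/∂y = 2(y - t) = 2(2 - -1) = 6
∂y/∂w = x = 0
∂L/∂w = ∂L/∂y · ∂y/∂w = 6 × 0 = 0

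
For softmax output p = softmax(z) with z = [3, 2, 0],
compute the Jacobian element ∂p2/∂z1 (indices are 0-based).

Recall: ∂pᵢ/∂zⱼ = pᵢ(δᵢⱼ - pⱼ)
∂p2/∂z1 = -0.009113

p = softmax(z) = [0.7054, 0.2595, 0.03512]
p2 = 0.03512, p1 = 0.2595

∂p2/∂z1 = -p2 × p1 = -0.03512 × 0.2595 = -0.009113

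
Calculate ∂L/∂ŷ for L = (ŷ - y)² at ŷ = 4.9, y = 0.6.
∂L/∂ŷ = 8.6

∂L/∂ŷ = 2(ŷ - y) = 2(4.9 - 0.6) = 2(4.3) = 8.6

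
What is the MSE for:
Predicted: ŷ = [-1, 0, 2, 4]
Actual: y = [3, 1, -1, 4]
MSE = 6.5

MSE = (1/4)((-1-3)² + (0-1)² + (2--1)² + (4-4)²) = (1/4)(16 + 1 + 9 + 0) = 6.5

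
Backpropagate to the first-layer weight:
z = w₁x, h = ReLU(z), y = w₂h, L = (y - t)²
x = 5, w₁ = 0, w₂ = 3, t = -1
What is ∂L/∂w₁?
∂L/∂w₁ = 0

Forward pass:
z = w₁x = 0×5 = 0
h = ReLU(0) = 0
y = w₂h = 3×0 = 0

Backward pass:
∂L/∂y = 2(y - t) = 2(0 - -1) = 2
∂y/∂h = w₂ = 3
∂h/∂z = 0 (ReLU derivative)
∂z/∂w₁ = x = 5

∂L/∂w₁ = 2 × 3 × 0 × 5 = 0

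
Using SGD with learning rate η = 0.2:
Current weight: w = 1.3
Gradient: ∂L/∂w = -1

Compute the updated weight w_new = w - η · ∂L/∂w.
w_new = 1.5

w_new = w - η·∂L/∂w = 1.3 - 0.2×(-1) = 1.3 - (-0.2) = 1.5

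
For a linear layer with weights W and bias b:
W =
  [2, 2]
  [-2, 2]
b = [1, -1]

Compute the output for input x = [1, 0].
y = [3, -3]

Wx = [2×1 + 2×0, -2×1 + 2×0]
   = [2, -2]
y = Wx + b = [2 + 1, -2 + -1] = [3, -3]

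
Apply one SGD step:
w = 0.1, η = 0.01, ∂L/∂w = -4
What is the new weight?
w_new = 0.14

w_new = w - η·∂L/∂w = 0.1 - 0.01×(-4) = 0.1 - (-0.04) = 0.14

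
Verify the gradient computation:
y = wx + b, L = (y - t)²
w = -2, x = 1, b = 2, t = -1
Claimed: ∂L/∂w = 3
Incorrect

y = (-2)(1) + 2 = 0
∂L/∂y = 2(y - t) = 2(0 - -1) = 2
∂y/∂w = x = 1
∂L/∂w = 2 × 1 = 2

Claimed value: 3
Incorrect: The correct gradient is 2.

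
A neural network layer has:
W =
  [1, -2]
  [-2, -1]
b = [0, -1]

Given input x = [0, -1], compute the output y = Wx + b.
y = [2, 0]

Wx = [1×0 + -2×-1, -2×0 + -1×-1]
   = [2, 1]
y = Wx + b = [2 + 0, 1 + -1] = [2, 0]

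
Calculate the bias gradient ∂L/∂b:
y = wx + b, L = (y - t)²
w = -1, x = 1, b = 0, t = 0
∂L/∂b = -2

y = wx + b = (-1)(1) + 0 = -1
∂L/∂y = 2(y - t) = 2(-1 - 0) = -2
∂y/∂b = 1
∂L/∂b = ∂L/∂y · ∂y/∂b = -2 × 1 = -2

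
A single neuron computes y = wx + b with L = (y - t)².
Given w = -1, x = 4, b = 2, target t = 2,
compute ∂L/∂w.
∂L/∂w = -32

y = wx + b = (-1)(4) + 2 = -2
∂L/∂y = 2(y - t) = 2(-2 - 2) = -8
∂y/∂w = x = 4
∂L/∂w = ∂L/∂y · ∂y/∂w = -8 × 4 = -32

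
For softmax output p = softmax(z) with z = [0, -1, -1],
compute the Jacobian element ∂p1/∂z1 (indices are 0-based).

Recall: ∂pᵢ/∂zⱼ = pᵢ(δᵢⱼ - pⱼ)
∂p1/∂z1 = 0.167

p = softmax(z) = [0.5761, 0.2119, 0.2119]
p1 = 0.2119

∂p1/∂z1 = p1(1 - p1) = 0.2119 × (1 - 0.2119) = 0.167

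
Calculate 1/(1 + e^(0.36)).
0.411

sigmoid(-0.36) = 1/(1 + e^(0.36)) = 1/(1 + 1.433) = 0.411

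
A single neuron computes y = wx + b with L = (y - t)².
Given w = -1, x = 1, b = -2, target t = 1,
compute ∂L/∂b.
∂L/∂b = -8

y = wx + b = (-1)(1) + -2 = -3
∂L/∂y = 2(y - t) = 2(-3 - 1) = -8
∂y/∂b = 1
∂L/∂b = ∂L/∂y · ∂y/∂b = -8 × 1 = -8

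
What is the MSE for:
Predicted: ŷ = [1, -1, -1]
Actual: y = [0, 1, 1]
MSE = 3

MSE = (1/3)((1-0)² + (-1-1)² + (-1-1)²) = (1/3)(1 + 4 + 4) = 3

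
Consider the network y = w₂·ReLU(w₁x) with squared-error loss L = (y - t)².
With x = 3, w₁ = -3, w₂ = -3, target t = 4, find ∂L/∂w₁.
∂L/∂w₁ = 0

Forward pass:
z = w₁x = -3×3 = -9
h = ReLU(-9) = 0
y = w₂h = -3×0 = 0

Backward pass:
∂L/∂y = 2(y - t) = 2(0 - 4) = -8
∂y/∂h = w₂ = -3
∂h/∂z = 0 (ReLU derivative)
∂z/∂w₁ = x = 3

∂L/∂w₁ = -8 × -3 × 0 × 3 = 0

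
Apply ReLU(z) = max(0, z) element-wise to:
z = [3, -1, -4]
h = [3, 0, 0]

ReLU applied element-wise: max(0,3)=3, max(0,-1)=0, max(0,-4)=0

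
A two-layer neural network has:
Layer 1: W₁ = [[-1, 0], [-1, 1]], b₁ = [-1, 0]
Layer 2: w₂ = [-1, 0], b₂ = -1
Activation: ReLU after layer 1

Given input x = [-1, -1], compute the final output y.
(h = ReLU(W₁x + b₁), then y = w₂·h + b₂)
y = -1

Layer 1 pre-activation: z₁ = [0, 0]
After ReLU: h = [0, 0]
Layer 2 output: y = -1×0 + 0×0 + -1 = -1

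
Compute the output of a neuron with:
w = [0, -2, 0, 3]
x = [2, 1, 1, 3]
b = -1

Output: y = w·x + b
y = 6

y = (0)(2) + (-2)(1) + (0)(1) + (3)(3) + -1 = 6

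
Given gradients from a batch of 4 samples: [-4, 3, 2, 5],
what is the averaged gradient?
Average gradient = 1.5

Average = (1/4)(-4 + 3 + 2 + 5) = 6/4 = 1.5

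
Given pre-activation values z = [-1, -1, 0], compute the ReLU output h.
h = [0, 0, 0]

ReLU applied element-wise: max(0,-1)=0, max(0,-1)=0, max(0,0)=0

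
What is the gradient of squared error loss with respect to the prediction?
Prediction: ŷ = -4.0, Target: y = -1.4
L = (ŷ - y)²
∂L/∂ŷ = -5.2

∂L/∂ŷ = 2(ŷ - y) = 2(-4.0 - -1.4) = 2(-2.6) = -5.2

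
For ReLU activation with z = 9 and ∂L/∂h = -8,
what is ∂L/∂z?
∂L/∂z = -8

h = ReLU(9) = 9
Since z > 0: ∂h/∂z = 1
∂L/∂z = ∂L/∂h · ∂h/∂z = -8 × 1 = -8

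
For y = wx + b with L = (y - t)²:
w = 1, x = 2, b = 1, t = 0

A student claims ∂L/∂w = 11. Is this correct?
Incorrect

y = (1)(2) + 1 = 3
∂L/∂y = 2(y - t) = 2(3 - 0) = 6
∂y/∂w = x = 2
∂L/∂w = 6 × 2 = 12

Claimed value: 11
Incorrect: The correct gradient is 12.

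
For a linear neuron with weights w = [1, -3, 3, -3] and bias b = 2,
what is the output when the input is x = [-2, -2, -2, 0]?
y = 0

y = (1)(-2) + (-3)(-2) + (3)(-2) + (-3)(0) + 2 = 0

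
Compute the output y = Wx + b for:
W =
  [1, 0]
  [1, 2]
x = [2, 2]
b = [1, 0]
y = [3, 6]

Wx = [1×2 + 0×2, 1×2 + 2×2]
   = [2, 6]
y = Wx + b = [2 + 1, 6 + 0] = [3, 6]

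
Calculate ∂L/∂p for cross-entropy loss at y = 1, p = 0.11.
∂L/∂p = -9.091

∂L/∂p = -y/p + (1-y)/(1-p) = -1/0.11 + 0 = -9.091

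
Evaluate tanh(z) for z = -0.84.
-0.6858

tanh(-0.84) = (e^(-0.84) - e^(0.84))/(e^(-0.84) + e^(0.84)) = -0.6858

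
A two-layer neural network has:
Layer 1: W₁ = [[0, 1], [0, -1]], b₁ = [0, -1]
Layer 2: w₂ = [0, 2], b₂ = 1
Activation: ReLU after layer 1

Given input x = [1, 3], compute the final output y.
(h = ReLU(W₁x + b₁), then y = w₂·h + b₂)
y = 1

Layer 1 pre-activation: z₁ = [3, -4]
After ReLU: h = [3, 0]
Layer 2 output: y = 0×3 + 2×0 + 1 = 1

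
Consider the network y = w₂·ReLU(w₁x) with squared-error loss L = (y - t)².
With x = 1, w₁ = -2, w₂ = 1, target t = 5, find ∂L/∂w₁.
∂L/∂w₁ = 0

Forward pass:
z = w₁x = -2×1 = -2
h = ReLU(-2) = 0
y = w₂h = 1×0 = 0

Backward pass:
∂L/∂y = 2(y - t) = 2(0 - 5) = -10
∂y/∂h = w₂ = 1
∂h/∂z = 0 (ReLU derivative)
∂z/∂w₁ = x = 1

∂L/∂w₁ = -10 × 1 × 0 × 1 = 0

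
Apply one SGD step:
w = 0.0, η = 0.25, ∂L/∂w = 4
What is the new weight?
w_new = -1

w_new = w - η·∂L/∂w = 0.0 - 0.25×(4) = 0.0 - (1) = -1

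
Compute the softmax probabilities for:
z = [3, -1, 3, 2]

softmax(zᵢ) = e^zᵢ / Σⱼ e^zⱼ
p = [0.4191, 0.0077, 0.4191, 0.1542]

exp(z) = [20.09, 0.3679, 20.09, 7.389]
Sum = 47.93
p = [0.4191, 0.0077, 0.4191, 0.1542]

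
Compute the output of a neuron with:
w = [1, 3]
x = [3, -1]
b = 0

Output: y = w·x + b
y = 0

y = (1)(3) + (3)(-1) + 0 = 0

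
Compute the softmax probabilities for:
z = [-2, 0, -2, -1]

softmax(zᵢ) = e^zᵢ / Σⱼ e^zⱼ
p = [0.0826, 0.6103, 0.0826, 0.2245]

exp(z) = [0.1353, 1, 0.1353, 0.3679]
Sum = 1.639
p = [0.0826, 0.6103, 0.0826, 0.2245]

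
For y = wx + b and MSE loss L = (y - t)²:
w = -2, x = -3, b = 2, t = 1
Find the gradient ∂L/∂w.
∂L/∂w = -42

y = wx + b = (-2)(-3) + 2 = 8
∂L/∂y = 2(y - t) = 2(8 - 1) = 14
∂y/∂w = x = -3
∂L/∂w = ∂L/∂y · ∂y/∂w = 14 × -3 = -42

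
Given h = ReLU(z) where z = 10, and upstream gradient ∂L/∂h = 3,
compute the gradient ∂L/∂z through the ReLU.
∂L/∂z = 3

h = ReLU(10) = 10
Since z > 0: ∂h/∂z = 1
∂L/∂z = ∂L/∂h · ∂h/∂z = 3 × 1 = 3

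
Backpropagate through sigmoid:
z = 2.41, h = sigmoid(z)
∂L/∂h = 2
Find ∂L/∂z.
∂L/∂z = 0.1512

σ(2.41) = 0.9176
σ'(2.41) = σ(2.41)(1 - σ(2.41)) = 0.9176 × 0.08241 = 0.07562
∂L/∂z = ∂L/∂h · σ'(z) = 2 × 0.07562 = 0.1512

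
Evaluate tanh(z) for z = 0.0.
0

tanh(0.0) = (e^(0.0) - e^(0.0))/(e^(0.0) + e^(0.0)) = 0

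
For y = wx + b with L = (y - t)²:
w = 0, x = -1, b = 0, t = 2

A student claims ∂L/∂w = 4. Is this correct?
Correct

y = (0)(-1) + 0 = 0
∂L/∂y = 2(y - t) = 2(0 - 2) = -4
∂y/∂w = x = -1
∂L/∂w = -4 × -1 = 4

Claimed value: 4
Correct: The correct gradient is 4.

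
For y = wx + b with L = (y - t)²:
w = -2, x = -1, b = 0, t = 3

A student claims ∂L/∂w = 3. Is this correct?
Incorrect

y = (-2)(-1) + 0 = 2
∂L/∂y = 2(y - t) = 2(2 - 3) = -2
∂y/∂w = x = -1
∂L/∂w = -2 × -1 = 2

Claimed value: 3
Incorrect: The correct gradient is 2.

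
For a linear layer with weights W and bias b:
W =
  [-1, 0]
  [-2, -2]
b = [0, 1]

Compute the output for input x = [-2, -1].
y = [2, 7]

Wx = [-1×-2 + 0×-1, -2×-2 + -2×-1]
   = [2, 6]
y = Wx + b = [2 + 0, 6 + 1] = [2, 7]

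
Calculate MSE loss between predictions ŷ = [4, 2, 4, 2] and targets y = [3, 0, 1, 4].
MSE = 4.5

MSE = (1/4)((4-3)² + (2-0)² + (4-1)² + (2-4)²) = (1/4)(1 + 4 + 9 + 4) = 4.5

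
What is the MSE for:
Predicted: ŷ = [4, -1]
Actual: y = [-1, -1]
MSE = 12.5

MSE = (1/2)((4--1)² + (-1--1)²) = (1/2)(25 + 0) = 12.5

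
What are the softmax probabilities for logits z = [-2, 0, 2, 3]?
p = [0.0047, 0.035, 0.2583, 0.702]

exp(z) = [0.1353, 1, 7.389, 20.09]
Sum = 28.61
p = [0.0047, 0.035, 0.2583, 0.702]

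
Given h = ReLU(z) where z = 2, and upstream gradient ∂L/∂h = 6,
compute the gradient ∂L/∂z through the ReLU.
∂L/∂z = 6

h = ReLU(2) = 2
Since z > 0: ∂h/∂z = 1
∂L/∂z = ∂L/∂h · ∂h/∂z = 6 × 1 = 6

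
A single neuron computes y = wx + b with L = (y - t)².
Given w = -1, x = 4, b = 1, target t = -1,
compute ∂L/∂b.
∂L/∂b = -4

y = wx + b = (-1)(4) + 1 = -3
∂L/∂y = 2(y - t) = 2(-3 - -1) = -4
∂y/∂b = 1
∂L/∂b = ∂L/∂y · ∂y/∂b = -4 × 1 = -4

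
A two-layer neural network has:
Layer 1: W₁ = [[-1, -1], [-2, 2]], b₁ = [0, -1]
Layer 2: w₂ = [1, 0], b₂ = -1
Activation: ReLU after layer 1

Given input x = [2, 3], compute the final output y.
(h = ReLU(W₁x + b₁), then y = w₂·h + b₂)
y = -1

Layer 1 pre-activation: z₁ = [-5, 1]
After ReLU: h = [0, 1]
Layer 2 output: y = 1×0 + 0×1 + -1 = -1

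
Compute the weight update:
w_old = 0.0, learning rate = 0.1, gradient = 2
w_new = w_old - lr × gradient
w_new = -0.2

w_new = w - η·∂L/∂w = 0.0 - 0.1×(2) = 0.0 - (0.2) = -0.2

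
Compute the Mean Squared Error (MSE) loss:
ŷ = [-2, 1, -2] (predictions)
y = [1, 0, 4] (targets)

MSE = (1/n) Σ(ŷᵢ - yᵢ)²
MSE = 15.33

MSE = (1/3)((-2-1)² + (1-0)² + (-2-4)²) = (1/3)(9 + 1 + 36) = 15.33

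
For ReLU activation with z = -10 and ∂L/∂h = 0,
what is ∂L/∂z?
∂L/∂z = 0

h = ReLU(-10) = 0
Since z < 0: ∂h/∂z = 0
∂L/∂z = ∂L/∂h · ∂h/∂z = 0 × 0 = 0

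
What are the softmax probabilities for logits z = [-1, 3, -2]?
p = [0.0179, 0.9756, 0.0066]

exp(z) = [0.3679, 20.09, 0.1353]
Sum = 20.59
p = [0.0179, 0.9756, 0.0066]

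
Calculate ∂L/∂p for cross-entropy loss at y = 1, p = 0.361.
∂L/∂p = -2.77

∂L/∂p = -y/p + (1-y)/(1-p) = -1/0.361 + 0 = -2.77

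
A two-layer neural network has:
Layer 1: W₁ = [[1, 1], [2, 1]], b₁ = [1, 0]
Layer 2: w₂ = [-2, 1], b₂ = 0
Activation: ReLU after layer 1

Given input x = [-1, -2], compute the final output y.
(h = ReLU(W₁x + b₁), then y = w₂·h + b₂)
y = 0

Layer 1 pre-activation: z₁ = [-2, -4]
After ReLU: h = [0, 0]
Layer 2 output: y = -2×0 + 1×0 + 0 = 0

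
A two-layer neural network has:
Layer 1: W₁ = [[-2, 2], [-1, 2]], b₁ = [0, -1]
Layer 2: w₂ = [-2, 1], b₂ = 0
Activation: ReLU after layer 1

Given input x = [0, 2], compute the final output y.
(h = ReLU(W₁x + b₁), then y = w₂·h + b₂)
y = -5

Layer 1 pre-activation: z₁ = [4, 3]
After ReLU: h = [4, 3]
Layer 2 output: y = -2×4 + 1×3 + 0 = -5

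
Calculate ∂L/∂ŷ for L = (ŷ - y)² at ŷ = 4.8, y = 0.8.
∂L/∂ŷ = 8.0

∂L/∂ŷ = 2(ŷ - y) = 2(4.8 - 0.8) = 2(4.0) = 8.0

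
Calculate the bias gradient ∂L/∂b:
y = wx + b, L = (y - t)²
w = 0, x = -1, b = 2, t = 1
∂L/∂b = 2

y = wx + b = (0)(-1) + 2 = 2
∂L/∂y = 2(y - t) = 2(2 - 1) = 2
∂y/∂b = 1
∂L/∂b = ∂L/∂y · ∂y/∂b = 2 × 1 = 2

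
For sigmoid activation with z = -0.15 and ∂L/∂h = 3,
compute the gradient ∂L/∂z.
∂L/∂z = 0.7458

σ(-0.15) = 0.4626
σ'(-0.15) = σ(-0.15)(1 - σ(-0.15)) = 0.4626 × 0.5374 = 0.2486
∂L/∂z = ∂L/∂h · σ'(z) = 3 × 0.2486 = 0.7458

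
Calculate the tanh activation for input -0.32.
-0.3095

tanh(-0.32) = (e^(-0.32) - e^(0.32))/(e^(-0.32) + e^(0.32)) = -0.3095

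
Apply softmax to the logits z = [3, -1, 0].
p = [0.9362, 0.0171, 0.0466]

exp(z) = [20.09, 0.3679, 1]
Sum = 21.45
p = [0.9362, 0.0171, 0.0466]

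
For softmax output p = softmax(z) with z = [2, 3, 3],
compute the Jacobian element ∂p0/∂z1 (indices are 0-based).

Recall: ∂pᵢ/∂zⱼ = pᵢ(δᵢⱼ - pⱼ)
∂p0/∂z1 = -0.06561

p = softmax(z) = [0.1554, 0.4223, 0.4223]
p0 = 0.1554, p1 = 0.4223

∂p0/∂z1 = -p0 × p1 = -0.1554 × 0.4223 = -0.06561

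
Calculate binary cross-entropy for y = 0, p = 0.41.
L = 0.5276

L = -0·log(0.41) - 1·log(0.59) = -log(0.59) = 0.5276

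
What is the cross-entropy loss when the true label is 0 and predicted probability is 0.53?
L = 0.755

L = -0·log(0.53) - 1·log(0.47) = -log(0.47) = 0.755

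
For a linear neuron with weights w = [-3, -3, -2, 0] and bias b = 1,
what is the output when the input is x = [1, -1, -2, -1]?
y = 5

y = (-3)(1) + (-3)(-1) + (-2)(-2) + (0)(-1) + 1 = 5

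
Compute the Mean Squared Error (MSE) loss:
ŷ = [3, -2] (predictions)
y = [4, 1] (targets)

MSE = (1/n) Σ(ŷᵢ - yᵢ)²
MSE = 5

MSE = (1/2)((3-4)² + (-2-1)²) = (1/2)(1 + 9) = 5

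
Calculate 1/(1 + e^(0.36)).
0.411

sigmoid(-0.36) = 1/(1 + e^(0.36)) = 1/(1 + 1.433) = 0.411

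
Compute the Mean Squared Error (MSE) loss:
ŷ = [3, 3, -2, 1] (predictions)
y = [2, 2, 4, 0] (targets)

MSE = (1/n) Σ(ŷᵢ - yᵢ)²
MSE = 9.75

MSE = (1/4)((3-2)² + (3-2)² + (-2-4)² + (1-0)²) = (1/4)(1 + 1 + 36 + 1) = 9.75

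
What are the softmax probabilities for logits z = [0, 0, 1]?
p = [0.2119, 0.2119, 0.5761]

exp(z) = [1, 1, 2.718]
Sum = 4.718
p = [0.2119, 0.2119, 0.5761]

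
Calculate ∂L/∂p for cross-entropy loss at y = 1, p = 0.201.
∂L/∂p = -4.975

∂L/∂p = -y/p + (1-y)/(1-p) = -1/0.201 + 0 = -4.975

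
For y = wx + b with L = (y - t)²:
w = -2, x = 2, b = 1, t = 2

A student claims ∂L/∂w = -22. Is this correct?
Incorrect

y = (-2)(2) + 1 = -3
∂L/∂y = 2(y - t) = 2(-3 - 2) = -10
∂y/∂w = x = 2
∂L/∂w = -10 × 2 = -20

Claimed value: -22
Incorrect: The correct gradient is -20.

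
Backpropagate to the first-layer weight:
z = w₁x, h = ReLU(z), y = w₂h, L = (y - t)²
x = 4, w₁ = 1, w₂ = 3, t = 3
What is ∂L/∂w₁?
∂L/∂w₁ = 216

Forward pass:
z = w₁x = 1×4 = 4
h = ReLU(4) = 4
y = w₂h = 3×4 = 12

Backward pass:
∂L/∂y = 2(y - t) = 2(12 - 3) = 18
∂y/∂h = w₂ = 3
∂h/∂z = 1 (ReLU derivative)
∂z/∂w₁ = x = 4

∂L/∂w₁ = 18 × 3 × 1 × 4 = 216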